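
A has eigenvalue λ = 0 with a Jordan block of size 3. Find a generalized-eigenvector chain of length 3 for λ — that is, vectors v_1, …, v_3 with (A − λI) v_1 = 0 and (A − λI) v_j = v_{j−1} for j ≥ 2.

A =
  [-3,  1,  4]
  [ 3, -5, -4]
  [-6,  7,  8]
A Jordan chain for λ = 0 of length 3:
v_1 = (-12, 0, -9)ᵀ
v_2 = (-3, 3, -6)ᵀ
v_3 = (1, 0, 0)ᵀ

Let N = A − (0)·I. We want v_3 with N^3 v_3 = 0 but N^2 v_3 ≠ 0; then v_{j-1} := N · v_j for j = 3, …, 2.

Pick v_3 = (1, 0, 0)ᵀ.
Then v_2 = N · v_3 = (-3, 3, -6)ᵀ.
Then v_1 = N · v_2 = (-12, 0, -9)ᵀ.

Sanity check: (A − (0)·I) v_1 = (0, 0, 0)ᵀ = 0. ✓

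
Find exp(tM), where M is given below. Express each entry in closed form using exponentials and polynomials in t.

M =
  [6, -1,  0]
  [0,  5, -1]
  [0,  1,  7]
e^{tM} =
  [exp(6*t), t^2*exp(6*t)/2 - t*exp(6*t), t^2*exp(6*t)/2]
  [0, -t*exp(6*t) + exp(6*t), -t*exp(6*t)]
  [0, t*exp(6*t), t*exp(6*t) + exp(6*t)]

Strategy: write M = P · J · P⁻¹ where J is a Jordan canonical form, so e^{tM} = P · e^{tJ} · P⁻¹, and e^{tJ} can be computed block-by-block.

M has Jordan form
J =
  [6, 1, 0]
  [0, 6, 1]
  [0, 0, 6]
(up to reordering of blocks).

Per-block formulas:
  For a 3×3 Jordan block J_3(6): exp(t · J_3(6)) = e^(6t)·(I + t·N + (t^2/2)·N^2), where N is the 3×3 nilpotent shift.

After assembling e^{tJ} and conjugating by P, we get:

e^{tM} =
  [exp(6*t), t^2*exp(6*t)/2 - t*exp(6*t), t^2*exp(6*t)/2]
  [0, -t*exp(6*t) + exp(6*t), -t*exp(6*t)]
  [0, t*exp(6*t), t*exp(6*t) + exp(6*t)]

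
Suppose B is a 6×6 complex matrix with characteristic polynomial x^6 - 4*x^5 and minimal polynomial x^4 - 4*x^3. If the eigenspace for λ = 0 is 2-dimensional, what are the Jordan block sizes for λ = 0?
Block sizes for λ = 0: [3, 2]

Step 1 — from the characteristic polynomial, algebraic multiplicity of λ = 0 is 5. From dim ker(B − (0)·I) = 2, there are exactly 2 Jordan blocks for λ = 0.
Step 2 — from the minimal polynomial, the factor (x − 0)^3 tells us the largest block for λ = 0 has size 3.
Step 3 — with total size 5, 2 blocks, and largest block 3, the block sizes (in nonincreasing order) are [3, 2].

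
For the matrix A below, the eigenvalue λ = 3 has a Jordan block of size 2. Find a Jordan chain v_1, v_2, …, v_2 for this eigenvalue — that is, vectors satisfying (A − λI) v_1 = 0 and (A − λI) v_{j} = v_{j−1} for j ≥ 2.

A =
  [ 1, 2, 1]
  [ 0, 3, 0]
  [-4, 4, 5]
A Jordan chain for λ = 3 of length 2:
v_1 = (-2, 0, -4)ᵀ
v_2 = (1, 0, 0)ᵀ

Let N = A − (3)·I. We want v_2 with N^2 v_2 = 0 but N^1 v_2 ≠ 0; then v_{j-1} := N · v_j for j = 2, …, 2.

Pick v_2 = (1, 0, 0)ᵀ.
Then v_1 = N · v_2 = (-2, 0, -4)ᵀ.

Sanity check: (A − (3)·I) v_1 = (0, 0, 0)ᵀ = 0. ✓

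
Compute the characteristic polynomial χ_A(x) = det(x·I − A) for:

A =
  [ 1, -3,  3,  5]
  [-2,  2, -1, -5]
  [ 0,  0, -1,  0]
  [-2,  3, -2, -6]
x^4 + 4*x^3 + 6*x^2 + 4*x + 1

Expanding det(x·I − A) (e.g. by cofactor expansion or by noting that A is similar to its Jordan form J, which has the same characteristic polynomial as A) gives
  χ_A(x) = x^4 + 4*x^3 + 6*x^2 + 4*x + 1
which factors as (x + 1)^4. The eigenvalues (with algebraic multiplicities) are λ = -1 with multiplicity 4.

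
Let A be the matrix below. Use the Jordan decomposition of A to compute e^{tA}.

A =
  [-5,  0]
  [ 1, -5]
e^{tA} =
  [exp(-5*t), 0]
  [t*exp(-5*t), exp(-5*t)]

Strategy: write A = P · J · P⁻¹ where J is a Jordan canonical form, so e^{tA} = P · e^{tJ} · P⁻¹, and e^{tJ} can be computed block-by-block.

A has Jordan form
J =
  [-5,  1]
  [ 0, -5]
(up to reordering of blocks).

Per-block formulas:
  For a 2×2 Jordan block J_2(-5): exp(t · J_2(-5)) = e^(-5t)·(I + t·N), where N is the 2×2 nilpotent shift.

After assembling e^{tJ} and conjugating by P, we get:

e^{tA} =
  [exp(-5*t), 0]
  [t*exp(-5*t), exp(-5*t)]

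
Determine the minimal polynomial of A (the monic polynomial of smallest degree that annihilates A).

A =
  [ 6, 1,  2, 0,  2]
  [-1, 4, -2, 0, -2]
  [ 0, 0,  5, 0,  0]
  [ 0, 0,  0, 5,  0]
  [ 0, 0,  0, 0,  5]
x^2 - 10*x + 25

The characteristic polynomial is χ_A(x) = (x - 5)^5, so the eigenvalues are known. The minimal polynomial is
  m_A(x) = Π_λ (x − λ)^{k_λ}
where k_λ is the size of the *largest* Jordan block for λ (equivalently, the smallest k with (A − λI)^k v = 0 for every generalised eigenvector v of λ).

  λ = 5: largest Jordan block has size 2, contributing (x − 5)^2

So m_A(x) = (x - 5)^2 = x^2 - 10*x + 25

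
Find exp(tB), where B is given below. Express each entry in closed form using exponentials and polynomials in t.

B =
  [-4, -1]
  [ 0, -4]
e^{tB} =
  [exp(-4*t), -t*exp(-4*t)]
  [0, exp(-4*t)]

Strategy: write B = P · J · P⁻¹ where J is a Jordan canonical form, so e^{tB} = P · e^{tJ} · P⁻¹, and e^{tJ} can be computed block-by-block.

B has Jordan form
J =
  [-4,  1]
  [ 0, -4]
(up to reordering of blocks).

Per-block formulas:
  For a 2×2 Jordan block J_2(-4): exp(t · J_2(-4)) = e^(-4t)·(I + t·N), where N is the 2×2 nilpotent shift.

After assembling e^{tJ} and conjugating by P, we get:

e^{tB} =
  [exp(-4*t), -t*exp(-4*t)]
  [0, exp(-4*t)]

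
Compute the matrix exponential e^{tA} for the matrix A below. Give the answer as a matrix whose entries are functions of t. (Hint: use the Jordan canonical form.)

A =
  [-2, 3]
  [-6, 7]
e^{tA} =
  [-exp(4*t) + 2*exp(t), exp(4*t) - exp(t)]
  [-2*exp(4*t) + 2*exp(t), 2*exp(4*t) - exp(t)]

Strategy: write A = P · J · P⁻¹ where J is a Jordan canonical form, so e^{tA} = P · e^{tJ} · P⁻¹, and e^{tJ} can be computed block-by-block.

A has Jordan form
J =
  [1, 0]
  [0, 4]
(up to reordering of blocks).

Per-block formulas:
  For a 1×1 block at λ = 1: exp(t · [1]) = [e^(1t)].
  For a 1×1 block at λ = 4: exp(t · [4]) = [e^(4t)].

After assembling e^{tJ} and conjugating by P, we get:

e^{tA} =
  [-exp(4*t) + 2*exp(t), exp(4*t) - exp(t)]
  [-2*exp(4*t) + 2*exp(t), 2*exp(4*t) - exp(t)]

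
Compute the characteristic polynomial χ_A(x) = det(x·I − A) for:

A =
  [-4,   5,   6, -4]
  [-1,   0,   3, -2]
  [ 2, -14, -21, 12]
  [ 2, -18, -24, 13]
x^4 + 12*x^3 + 54*x^2 + 108*x + 81

Expanding det(x·I − A) (e.g. by cofactor expansion or by noting that A is similar to its Jordan form J, which has the same characteristic polynomial as A) gives
  χ_A(x) = x^4 + 12*x^3 + 54*x^2 + 108*x + 81
which factors as (x + 3)^4. The eigenvalues (with algebraic multiplicities) are λ = -3 with multiplicity 4.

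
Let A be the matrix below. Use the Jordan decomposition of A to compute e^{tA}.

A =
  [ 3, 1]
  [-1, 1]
e^{tA} =
  [t*exp(2*t) + exp(2*t), t*exp(2*t)]
  [-t*exp(2*t), -t*exp(2*t) + exp(2*t)]

Strategy: write A = P · J · P⁻¹ where J is a Jordan canonical form, so e^{tA} = P · e^{tJ} · P⁻¹, and e^{tJ} can be computed block-by-block.

A has Jordan form
J =
  [2, 1]
  [0, 2]
(up to reordering of blocks).

Per-block formulas:
  For a 2×2 Jordan block J_2(2): exp(t · J_2(2)) = e^(2t)·(I + t·N), where N is the 2×2 nilpotent shift.

After assembling e^{tJ} and conjugating by P, we get:

e^{tA} =
  [t*exp(2*t) + exp(2*t), t*exp(2*t)]
  [-t*exp(2*t), -t*exp(2*t) + exp(2*t)]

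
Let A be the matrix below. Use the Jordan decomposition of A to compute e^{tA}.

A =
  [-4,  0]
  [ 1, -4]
e^{tA} =
  [exp(-4*t), 0]
  [t*exp(-4*t), exp(-4*t)]

Strategy: write A = P · J · P⁻¹ where J is a Jordan canonical form, so e^{tA} = P · e^{tJ} · P⁻¹, and e^{tJ} can be computed block-by-block.

A has Jordan form
J =
  [-4,  1]
  [ 0, -4]
(up to reordering of blocks).

Per-block formulas:
  For a 2×2 Jordan block J_2(-4): exp(t · J_2(-4)) = e^(-4t)·(I + t·N), where N is the 2×2 nilpotent shift.

After assembling e^{tJ} and conjugating by P, we get:

e^{tA} =
  [exp(-4*t), 0]
  [t*exp(-4*t), exp(-4*t)]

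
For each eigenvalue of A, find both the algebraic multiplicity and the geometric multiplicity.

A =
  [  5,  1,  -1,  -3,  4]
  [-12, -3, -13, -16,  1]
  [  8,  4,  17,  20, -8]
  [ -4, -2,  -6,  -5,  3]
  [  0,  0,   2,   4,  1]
λ = 3: alg = 5, geom = 2

Step 1 — factor the characteristic polynomial to read off the algebraic multiplicities:
  χ_A(x) = (x - 3)^5

Step 2 — compute geometric multiplicities via the rank-nullity identity g(λ) = n − rank(A − λI):
  rank(A − (3)·I) = 3, so dim ker(A − (3)·I) = n − 3 = 2

Summary:
  λ = 3: algebraic multiplicity = 5, geometric multiplicity = 2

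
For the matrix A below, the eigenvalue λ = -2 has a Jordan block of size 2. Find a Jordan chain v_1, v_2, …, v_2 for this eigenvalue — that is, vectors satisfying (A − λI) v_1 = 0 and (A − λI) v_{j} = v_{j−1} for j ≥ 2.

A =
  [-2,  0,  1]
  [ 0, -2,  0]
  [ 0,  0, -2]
A Jordan chain for λ = -2 of length 2:
v_1 = (1, 0, 0)ᵀ
v_2 = (0, 0, 1)ᵀ

Let N = A − (-2)·I. We want v_2 with N^2 v_2 = 0 but N^1 v_2 ≠ 0; then v_{j-1} := N · v_j for j = 2, …, 2.

Pick v_2 = (0, 0, 1)ᵀ.
Then v_1 = N · v_2 = (1, 0, 0)ᵀ.

Sanity check: (A − (-2)·I) v_1 = (0, 0, 0)ᵀ = 0. ✓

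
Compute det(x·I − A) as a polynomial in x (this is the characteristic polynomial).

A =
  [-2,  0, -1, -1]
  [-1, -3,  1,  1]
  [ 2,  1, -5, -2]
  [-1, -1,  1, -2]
x^4 + 12*x^3 + 54*x^2 + 108*x + 81

Expanding det(x·I − A) (e.g. by cofactor expansion or by noting that A is similar to its Jordan form J, which has the same characteristic polynomial as A) gives
  χ_A(x) = x^4 + 12*x^3 + 54*x^2 + 108*x + 81
which factors as (x + 3)^4. The eigenvalues (with algebraic multiplicities) are λ = -3 with multiplicity 4.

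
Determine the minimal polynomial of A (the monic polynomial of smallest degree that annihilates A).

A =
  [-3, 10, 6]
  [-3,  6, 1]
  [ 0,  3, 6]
x^3 - 9*x^2 + 27*x - 27

The characteristic polynomial is χ_A(x) = (x - 3)^3, so the eigenvalues are known. The minimal polynomial is
  m_A(x) = Π_λ (x − λ)^{k_λ}
where k_λ is the size of the *largest* Jordan block for λ (equivalently, the smallest k with (A − λI)^k v = 0 for every generalised eigenvector v of λ).

  λ = 3: largest Jordan block has size 3, contributing (x − 3)^3

So m_A(x) = (x - 3)^3 = x^3 - 9*x^2 + 27*x - 27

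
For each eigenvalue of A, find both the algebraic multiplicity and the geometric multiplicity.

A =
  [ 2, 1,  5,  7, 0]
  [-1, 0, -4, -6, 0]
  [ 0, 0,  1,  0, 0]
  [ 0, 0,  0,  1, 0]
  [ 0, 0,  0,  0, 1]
λ = 1: alg = 5, geom = 3

Step 1 — factor the characteristic polynomial to read off the algebraic multiplicities:
  χ_A(x) = (x - 1)^5

Step 2 — compute geometric multiplicities via the rank-nullity identity g(λ) = n − rank(A − λI):
  rank(A − (1)·I) = 2, so dim ker(A − (1)·I) = n − 2 = 3

Summary:
  λ = 1: algebraic multiplicity = 5, geometric multiplicity = 3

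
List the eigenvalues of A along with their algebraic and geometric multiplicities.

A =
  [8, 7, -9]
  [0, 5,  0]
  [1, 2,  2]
λ = 5: alg = 3, geom = 1

Step 1 — factor the characteristic polynomial to read off the algebraic multiplicities:
  χ_A(x) = (x - 5)^3

Step 2 — compute geometric multiplicities via the rank-nullity identity g(λ) = n − rank(A − λI):
  rank(A − (5)·I) = 2, so dim ker(A − (5)·I) = n − 2 = 1

Summary:
  λ = 5: algebraic multiplicity = 3, geometric multiplicity = 1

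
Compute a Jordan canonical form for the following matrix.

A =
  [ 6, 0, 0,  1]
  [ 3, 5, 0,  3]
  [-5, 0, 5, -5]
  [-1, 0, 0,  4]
J_2(5) ⊕ J_1(5) ⊕ J_1(5)

The characteristic polynomial is
  det(x·I − A) = x^4 - 20*x^3 + 150*x^2 - 500*x + 625 = (x - 5)^4

Eigenvalues and multiplicities (the geometric multiplicity of λ is n − rank(A − λI), which equals the number of Jordan blocks for λ):
  λ = 5: algebraic multiplicity = 4, geometric multiplicity = 3

Determining the block sizes for each eigenvalue:
  λ = 5: 3 blocks summing to 4 forces exactly one block of size 2 and the rest size 1 → block sizes [2, 1, 1]

Assembling the blocks gives a Jordan form
J =
  [5, 1, 0, 0]
  [0, 5, 0, 0]
  [0, 0, 5, 0]
  [0, 0, 0, 5]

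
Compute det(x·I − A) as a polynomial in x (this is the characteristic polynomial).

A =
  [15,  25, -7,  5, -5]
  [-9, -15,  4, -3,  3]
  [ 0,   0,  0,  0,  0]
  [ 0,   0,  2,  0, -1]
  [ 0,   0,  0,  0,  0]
x^5

Expanding det(x·I − A) (e.g. by cofactor expansion or by noting that A is similar to its Jordan form J, which has the same characteristic polynomial as A) gives
  χ_A(x) = x^5
which factors as x^5. The eigenvalues (with algebraic multiplicities) are λ = 0 with multiplicity 5.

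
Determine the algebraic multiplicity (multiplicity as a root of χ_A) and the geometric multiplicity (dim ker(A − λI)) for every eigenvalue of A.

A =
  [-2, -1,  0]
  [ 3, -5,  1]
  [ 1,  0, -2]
λ = -3: alg = 3, geom = 1

Step 1 — factor the characteristic polynomial to read off the algebraic multiplicities:
  χ_A(x) = (x + 3)^3

Step 2 — compute geometric multiplicities via the rank-nullity identity g(λ) = n − rank(A − λI):
  rank(A − (-3)·I) = 2, so dim ker(A − (-3)·I) = n − 2 = 1

Summary:
  λ = -3: algebraic multiplicity = 3, geometric multiplicity = 1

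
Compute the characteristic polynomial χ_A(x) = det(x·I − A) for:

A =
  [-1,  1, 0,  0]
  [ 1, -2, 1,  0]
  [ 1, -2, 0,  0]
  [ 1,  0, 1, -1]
x^4 + 4*x^3 + 6*x^2 + 4*x + 1

Expanding det(x·I − A) (e.g. by cofactor expansion or by noting that A is similar to its Jordan form J, which has the same characteristic polynomial as A) gives
  χ_A(x) = x^4 + 4*x^3 + 6*x^2 + 4*x + 1
which factors as (x + 1)^4. The eigenvalues (with algebraic multiplicities) are λ = -1 with multiplicity 4.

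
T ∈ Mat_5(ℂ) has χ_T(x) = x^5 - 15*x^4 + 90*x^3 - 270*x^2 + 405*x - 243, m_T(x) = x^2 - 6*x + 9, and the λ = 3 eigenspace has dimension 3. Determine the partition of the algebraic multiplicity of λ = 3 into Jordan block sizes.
Block sizes for λ = 3: [2, 2, 1]

Step 1 — from the characteristic polynomial, algebraic multiplicity of λ = 3 is 5. From dim ker(T − (3)·I) = 3, there are exactly 3 Jordan blocks for λ = 3.
Step 2 — from the minimal polynomial, the factor (x − 3)^2 tells us the largest block for λ = 3 has size 2.
Step 3 — with total size 5, 3 blocks, and largest block 2, the block sizes (in nonincreasing order) are [2, 2, 1].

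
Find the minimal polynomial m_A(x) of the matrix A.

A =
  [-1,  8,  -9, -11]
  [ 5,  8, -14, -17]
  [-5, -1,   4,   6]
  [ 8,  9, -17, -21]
x^4 + 10*x^3 + 33*x^2 + 40*x + 16

The characteristic polynomial is χ_A(x) = (x + 1)^2*(x + 4)^2, so the eigenvalues are known. The minimal polynomial is
  m_A(x) = Π_λ (x − λ)^{k_λ}
where k_λ is the size of the *largest* Jordan block for λ (equivalently, the smallest k with (A − λI)^k v = 0 for every generalised eigenvector v of λ).

  λ = -4: largest Jordan block has size 2, contributing (x + 4)^2
  λ = -1: largest Jordan block has size 2, contributing (x + 1)^2

So m_A(x) = (x + 1)^2*(x + 4)^2 = x^4 + 10*x^3 + 33*x^2 + 40*x + 16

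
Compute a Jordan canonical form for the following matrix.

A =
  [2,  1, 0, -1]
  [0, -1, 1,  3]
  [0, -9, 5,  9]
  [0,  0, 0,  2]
J_3(2) ⊕ J_1(2)

The characteristic polynomial is
  det(x·I − A) = x^4 - 8*x^3 + 24*x^2 - 32*x + 16 = (x - 2)^4

Eigenvalues and multiplicities (the geometric multiplicity of λ is n − rank(A − λI), which equals the number of Jordan blocks for λ):
  λ = 2: algebraic multiplicity = 4, geometric multiplicity = 2

Determining the block sizes for each eigenvalue:
  λ = 2: with am = 4 and gm = 2, the partition is not yet determined (e.g. several partitions of 4 into 2 parts exist). Let N = A − (2)·I. Computing rank(N^1) = 2, rank(N^2) = 1, rank(N^3) = 0; the number of blocks of size ≥ j is rank(N^{j−1}) − rank(N^j), giving [2, 1, 1]. So we have 1 block(s) of size 3, 1 block(s) of size 1 → block sizes [3, 1]

Assembling the blocks gives a Jordan form
J =
  [2, 1, 0, 0]
  [0, 2, 1, 0]
  [0, 0, 2, 0]
  [0, 0, 0, 2]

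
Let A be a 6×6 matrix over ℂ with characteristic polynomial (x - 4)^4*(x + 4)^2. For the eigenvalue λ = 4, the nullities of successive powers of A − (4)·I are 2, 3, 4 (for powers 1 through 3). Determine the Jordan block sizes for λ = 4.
Block sizes for λ = 4: [3, 1]

From the dimensions of kernels of powers, the number of Jordan blocks of size at least j is d_j − d_{j−1} where d_j = dim ker(N^j) (with d_0 = 0). Computing the differences gives [2, 1, 1].
The number of blocks of size exactly k is (#blocks of size ≥ k) − (#blocks of size ≥ k + 1), so the partition is: 1 block(s) of size 1, 1 block(s) of size 3.
In nonincreasing order the block sizes are [3, 1].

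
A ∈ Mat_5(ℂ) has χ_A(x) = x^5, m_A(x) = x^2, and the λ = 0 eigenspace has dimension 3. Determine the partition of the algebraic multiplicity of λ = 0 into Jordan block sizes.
Block sizes for λ = 0: [2, 2, 1]

Step 1 — from the characteristic polynomial, algebraic multiplicity of λ = 0 is 5. From dim ker(A − (0)·I) = 3, there are exactly 3 Jordan blocks for λ = 0.
Step 2 — from the minimal polynomial, the factor (x − 0)^2 tells us the largest block for λ = 0 has size 2.
Step 3 — with total size 5, 3 blocks, and largest block 2, the block sizes (in nonincreasing order) are [2, 2, 1].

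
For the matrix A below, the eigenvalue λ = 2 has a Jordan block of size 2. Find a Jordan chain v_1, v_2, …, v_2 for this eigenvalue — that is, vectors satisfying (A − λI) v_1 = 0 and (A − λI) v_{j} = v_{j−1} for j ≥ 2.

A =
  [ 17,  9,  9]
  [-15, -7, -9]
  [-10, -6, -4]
A Jordan chain for λ = 2 of length 2:
v_1 = (15, -15, -10)ᵀ
v_2 = (1, 0, 0)ᵀ

Let N = A − (2)·I. We want v_2 with N^2 v_2 = 0 but N^1 v_2 ≠ 0; then v_{j-1} := N · v_j for j = 2, …, 2.

Pick v_2 = (1, 0, 0)ᵀ.
Then v_1 = N · v_2 = (15, -15, -10)ᵀ.

Sanity check: (A − (2)·I) v_1 = (0, 0, 0)ᵀ = 0. ✓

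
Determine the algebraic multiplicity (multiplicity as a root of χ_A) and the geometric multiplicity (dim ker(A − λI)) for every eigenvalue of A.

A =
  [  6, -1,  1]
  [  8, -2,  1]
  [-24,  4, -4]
λ = 0: alg = 3, geom = 1

Step 1 — factor the characteristic polynomial to read off the algebraic multiplicities:
  χ_A(x) = x^3

Step 2 — compute geometric multiplicities via the rank-nullity identity g(λ) = n − rank(A − λI):
  rank(A − (0)·I) = 2, so dim ker(A − (0)·I) = n − 2 = 1

Summary:
  λ = 0: algebraic multiplicity = 3, geometric multiplicity = 1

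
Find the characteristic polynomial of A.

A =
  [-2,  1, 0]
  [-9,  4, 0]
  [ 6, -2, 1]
x^3 - 3*x^2 + 3*x - 1

Expanding det(x·I − A) (e.g. by cofactor expansion or by noting that A is similar to its Jordan form J, which has the same characteristic polynomial as A) gives
  χ_A(x) = x^3 - 3*x^2 + 3*x - 1
which factors as (x - 1)^3. The eigenvalues (with algebraic multiplicities) are λ = 1 with multiplicity 3.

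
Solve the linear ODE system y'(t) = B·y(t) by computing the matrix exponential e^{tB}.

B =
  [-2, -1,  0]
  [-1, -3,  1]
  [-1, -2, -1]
e^{tB} =
  [t^2*exp(-2*t)/2 + exp(-2*t), t^2*exp(-2*t)/2 - t*exp(-2*t), -t^2*exp(-2*t)/2]
  [-t*exp(-2*t), -t*exp(-2*t) + exp(-2*t), t*exp(-2*t)]
  [t^2*exp(-2*t)/2 - t*exp(-2*t), t^2*exp(-2*t)/2 - 2*t*exp(-2*t), -t^2*exp(-2*t)/2 + t*exp(-2*t) + exp(-2*t)]

Strategy: write B = P · J · P⁻¹ where J is a Jordan canonical form, so e^{tB} = P · e^{tJ} · P⁻¹, and e^{tJ} can be computed block-by-block.

B has Jordan form
J =
  [-2,  1,  0]
  [ 0, -2,  1]
  [ 0,  0, -2]
(up to reordering of blocks).

Per-block formulas:
  For a 3×3 Jordan block J_3(-2): exp(t · J_3(-2)) = e^(-2t)·(I + t·N + (t^2/2)·N^2), where N is the 3×3 nilpotent shift.

After assembling e^{tJ} and conjugating by P, we get:

e^{tB} =
  [t^2*exp(-2*t)/2 + exp(-2*t), t^2*exp(-2*t)/2 - t*exp(-2*t), -t^2*exp(-2*t)/2]
  [-t*exp(-2*t), -t*exp(-2*t) + exp(-2*t), t*exp(-2*t)]
  [t^2*exp(-2*t)/2 - t*exp(-2*t), t^2*exp(-2*t)/2 - 2*t*exp(-2*t), -t^2*exp(-2*t)/2 + t*exp(-2*t) + exp(-2*t)]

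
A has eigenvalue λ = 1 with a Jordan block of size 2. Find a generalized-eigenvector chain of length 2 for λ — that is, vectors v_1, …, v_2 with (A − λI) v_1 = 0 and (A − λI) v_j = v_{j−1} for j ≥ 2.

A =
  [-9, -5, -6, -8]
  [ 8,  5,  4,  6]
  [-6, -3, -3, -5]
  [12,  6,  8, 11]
A Jordan chain for λ = 1 of length 2:
v_1 = (-10, 8, -6, 12)ᵀ
v_2 = (1, 0, 0, 0)ᵀ

Let N = A − (1)·I. We want v_2 with N^2 v_2 = 0 but N^1 v_2 ≠ 0; then v_{j-1} := N · v_j for j = 2, …, 2.

Pick v_2 = (1, 0, 0, 0)ᵀ.
Then v_1 = N · v_2 = (-10, 8, -6, 12)ᵀ.

Sanity check: (A − (1)·I) v_1 = (0, 0, 0, 0)ᵀ = 0. ✓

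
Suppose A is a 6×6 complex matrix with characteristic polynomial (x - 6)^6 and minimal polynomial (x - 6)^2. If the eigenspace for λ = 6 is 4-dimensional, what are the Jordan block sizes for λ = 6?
Block sizes for λ = 6: [2, 2, 1, 1]

Step 1 — from the characteristic polynomial, algebraic multiplicity of λ = 6 is 6. From dim ker(A − (6)·I) = 4, there are exactly 4 Jordan blocks for λ = 6.
Step 2 — from the minimal polynomial, the factor (x − 6)^2 tells us the largest block for λ = 6 has size 2.
Step 3 — with total size 6, 4 blocks, and largest block 2, the block sizes (in nonincreasing order) are [2, 2, 1, 1].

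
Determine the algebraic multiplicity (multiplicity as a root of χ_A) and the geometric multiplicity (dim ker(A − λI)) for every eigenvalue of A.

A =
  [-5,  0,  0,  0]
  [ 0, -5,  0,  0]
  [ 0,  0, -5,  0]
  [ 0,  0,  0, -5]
λ = -5: alg = 4, geom = 4

Step 1 — factor the characteristic polynomial to read off the algebraic multiplicities:
  χ_A(x) = (x + 5)^4

Step 2 — compute geometric multiplicities via the rank-nullity identity g(λ) = n − rank(A − λI):
  rank(A − (-5)·I) = 0, so dim ker(A − (-5)·I) = n − 0 = 4

Summary:
  λ = -5: algebraic multiplicity = 4, geometric multiplicity = 4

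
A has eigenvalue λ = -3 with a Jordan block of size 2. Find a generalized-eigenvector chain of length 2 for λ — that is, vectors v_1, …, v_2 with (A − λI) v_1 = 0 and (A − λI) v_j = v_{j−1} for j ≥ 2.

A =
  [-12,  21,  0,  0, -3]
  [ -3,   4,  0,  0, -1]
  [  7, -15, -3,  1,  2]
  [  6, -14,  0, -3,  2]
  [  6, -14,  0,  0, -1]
A Jordan chain for λ = -3 of length 2:
v_1 = (-9, -3, 7, 6, 6)ᵀ
v_2 = (1, 0, 0, 0, 0)ᵀ

Let N = A − (-3)·I. We want v_2 with N^2 v_2 = 0 but N^1 v_2 ≠ 0; then v_{j-1} := N · v_j for j = 2, …, 2.

Pick v_2 = (1, 0, 0, 0, 0)ᵀ.
Then v_1 = N · v_2 = (-9, -3, 7, 6, 6)ᵀ.

Sanity check: (A − (-3)·I) v_1 = (0, 0, 0, 0, 0)ᵀ = 0. ✓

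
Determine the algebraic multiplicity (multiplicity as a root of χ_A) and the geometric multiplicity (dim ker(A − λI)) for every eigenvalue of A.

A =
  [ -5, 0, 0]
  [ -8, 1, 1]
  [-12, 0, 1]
λ = -5: alg = 1, geom = 1; λ = 1: alg = 2, geom = 1

Step 1 — factor the characteristic polynomial to read off the algebraic multiplicities:
  χ_A(x) = (x - 1)^2*(x + 5)

Step 2 — compute geometric multiplicities via the rank-nullity identity g(λ) = n − rank(A − λI):
  rank(A − (-5)·I) = 2, so dim ker(A − (-5)·I) = n − 2 = 1
  rank(A − (1)·I) = 2, so dim ker(A − (1)·I) = n − 2 = 1

Summary:
  λ = -5: algebraic multiplicity = 1, geometric multiplicity = 1
  λ = 1: algebraic multiplicity = 2, geometric multiplicity = 1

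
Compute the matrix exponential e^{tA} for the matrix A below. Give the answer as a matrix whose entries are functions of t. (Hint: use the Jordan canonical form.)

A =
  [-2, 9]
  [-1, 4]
e^{tA} =
  [-3*t*exp(t) + exp(t), 9*t*exp(t)]
  [-t*exp(t), 3*t*exp(t) + exp(t)]

Strategy: write A = P · J · P⁻¹ where J is a Jordan canonical form, so e^{tA} = P · e^{tJ} · P⁻¹, and e^{tJ} can be computed block-by-block.

A has Jordan form
J =
  [1, 1]
  [0, 1]
(up to reordering of blocks).

Per-block formulas:
  For a 2×2 Jordan block J_2(1): exp(t · J_2(1)) = e^(1t)·(I + t·N), where N is the 2×2 nilpotent shift.

After assembling e^{tJ} and conjugating by P, we get:

e^{tA} =
  [-3*t*exp(t) + exp(t), 9*t*exp(t)]
  [-t*exp(t), 3*t*exp(t) + exp(t)]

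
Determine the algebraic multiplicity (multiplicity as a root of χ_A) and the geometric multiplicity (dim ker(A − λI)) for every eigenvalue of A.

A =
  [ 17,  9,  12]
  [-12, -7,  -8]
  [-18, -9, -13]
λ = -1: alg = 3, geom = 2

Step 1 — factor the characteristic polynomial to read off the algebraic multiplicities:
  χ_A(x) = (x + 1)^3

Step 2 — compute geometric multiplicities via the rank-nullity identity g(λ) = n − rank(A − λI):
  rank(A − (-1)·I) = 1, so dim ker(A − (-1)·I) = n − 1 = 2

Summary:
  λ = -1: algebraic multiplicity = 3, geometric multiplicity = 2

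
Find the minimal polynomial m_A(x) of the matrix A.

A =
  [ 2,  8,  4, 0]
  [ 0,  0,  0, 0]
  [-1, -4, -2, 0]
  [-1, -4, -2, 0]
x^2

The characteristic polynomial is χ_A(x) = x^4, so the eigenvalues are known. The minimal polynomial is
  m_A(x) = Π_λ (x − λ)^{k_λ}
where k_λ is the size of the *largest* Jordan block for λ (equivalently, the smallest k with (A − λI)^k v = 0 for every generalised eigenvector v of λ).

  λ = 0: largest Jordan block has size 2, contributing (x − 0)^2

So m_A(x) = x^2 = x^2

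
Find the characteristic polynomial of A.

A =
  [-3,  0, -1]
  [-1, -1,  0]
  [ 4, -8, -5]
x^3 + 9*x^2 + 27*x + 27

Expanding det(x·I − A) (e.g. by cofactor expansion or by noting that A is similar to its Jordan form J, which has the same characteristic polynomial as A) gives
  χ_A(x) = x^3 + 9*x^2 + 27*x + 27
which factors as (x + 3)^3. The eigenvalues (with algebraic multiplicities) are λ = -3 with multiplicity 3.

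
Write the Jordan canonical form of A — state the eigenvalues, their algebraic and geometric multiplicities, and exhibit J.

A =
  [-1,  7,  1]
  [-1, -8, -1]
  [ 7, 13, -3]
J_3(-4)

The characteristic polynomial is
  det(x·I − A) = x^3 + 12*x^2 + 48*x + 64 = (x + 4)^3

Eigenvalues and multiplicities (the geometric multiplicity of λ is n − rank(A − λI), which equals the number of Jordan blocks for λ):
  λ = -4: algebraic multiplicity = 3, geometric multiplicity = 1

Determining the block sizes for each eigenvalue:
  λ = -4: one block (gm = 1), so the single block has size am = 3 → block sizes [3]

Assembling the blocks gives a Jordan form
J =
  [-4,  1,  0]
  [ 0, -4,  1]
  [ 0,  0, -4]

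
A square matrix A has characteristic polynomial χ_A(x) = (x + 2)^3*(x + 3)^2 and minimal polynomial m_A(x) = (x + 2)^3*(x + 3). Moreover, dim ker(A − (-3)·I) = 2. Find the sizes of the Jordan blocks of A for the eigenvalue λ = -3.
Block sizes for λ = -3: [1, 1]

Step 1 — from the characteristic polynomial, algebraic multiplicity of λ = -3 is 2. From dim ker(A − (-3)·I) = 2, there are exactly 2 Jordan blocks for λ = -3.
Step 2 — from the minimal polynomial, the factor (x + 3) tells us the largest block for λ = -3 has size 1.
Step 3 — with total size 2, 2 blocks, and largest block 1, the block sizes (in nonincreasing order) are [1, 1].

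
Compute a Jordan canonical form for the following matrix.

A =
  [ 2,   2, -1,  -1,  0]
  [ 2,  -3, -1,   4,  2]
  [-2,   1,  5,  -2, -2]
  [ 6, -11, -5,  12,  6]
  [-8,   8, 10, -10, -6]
J_2(2) ⊕ J_2(2) ⊕ J_1(2)

The characteristic polynomial is
  det(x·I − A) = x^5 - 10*x^4 + 40*x^3 - 80*x^2 + 80*x - 32 = (x - 2)^5

Eigenvalues and multiplicities (the geometric multiplicity of λ is n − rank(A − λI), which equals the number of Jordan blocks for λ):
  λ = 2: algebraic multiplicity = 5, geometric multiplicity = 3

Determining the block sizes for each eigenvalue:
  λ = 2: with am = 5 and gm = 3, the partition is not yet determined (e.g. several partitions of 5 into 3 parts exist). Let N = A − (2)·I. Computing rank(N^1) = 2, rank(N^2) = 0; the number of blocks of size ≥ j is rank(N^{j−1}) − rank(N^j), giving [3, 2]. So we have 2 block(s) of size 2, 1 block(s) of size 1 → block sizes [2, 2, 1]

Assembling the blocks gives a Jordan form
J =
  [2, 1, 0, 0, 0]
  [0, 2, 0, 0, 0]
  [0, 0, 2, 1, 0]
  [0, 0, 0, 2, 0]
  [0, 0, 0, 0, 2]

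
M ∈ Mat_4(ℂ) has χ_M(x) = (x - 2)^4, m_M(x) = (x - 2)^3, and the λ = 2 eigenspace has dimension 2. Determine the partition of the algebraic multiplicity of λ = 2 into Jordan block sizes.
Block sizes for λ = 2: [3, 1]

Step 1 — from the characteristic polynomial, algebraic multiplicity of λ = 2 is 4. From dim ker(M − (2)·I) = 2, there are exactly 2 Jordan blocks for λ = 2.
Step 2 — from the minimal polynomial, the factor (x − 2)^3 tells us the largest block for λ = 2 has size 3.
Step 3 — with total size 4, 2 blocks, and largest block 3, the block sizes (in nonincreasing order) are [3, 1].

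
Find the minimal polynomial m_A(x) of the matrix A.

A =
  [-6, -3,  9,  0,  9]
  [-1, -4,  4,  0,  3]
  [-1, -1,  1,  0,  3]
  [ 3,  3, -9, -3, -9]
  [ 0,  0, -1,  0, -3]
x^3 + 9*x^2 + 27*x + 27

The characteristic polynomial is χ_A(x) = (x + 3)^5, so the eigenvalues are known. The minimal polynomial is
  m_A(x) = Π_λ (x − λ)^{k_λ}
where k_λ is the size of the *largest* Jordan block for λ (equivalently, the smallest k with (A − λI)^k v = 0 for every generalised eigenvector v of λ).

  λ = -3: largest Jordan block has size 3, contributing (x + 3)^3

So m_A(x) = (x + 3)^3 = x^3 + 9*x^2 + 27*x + 27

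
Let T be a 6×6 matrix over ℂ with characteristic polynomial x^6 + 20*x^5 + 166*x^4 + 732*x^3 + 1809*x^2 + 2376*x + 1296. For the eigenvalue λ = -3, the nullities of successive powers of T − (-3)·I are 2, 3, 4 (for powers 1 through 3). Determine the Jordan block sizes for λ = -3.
Block sizes for λ = -3: [3, 1]

From the dimensions of kernels of powers, the number of Jordan blocks of size at least j is d_j − d_{j−1} where d_j = dim ker(N^j) (with d_0 = 0). Computing the differences gives [2, 1, 1].
The number of blocks of size exactly k is (#blocks of size ≥ k) − (#blocks of size ≥ k + 1), so the partition is: 1 block(s) of size 1, 1 block(s) of size 3.
In nonincreasing order the block sizes are [3, 1].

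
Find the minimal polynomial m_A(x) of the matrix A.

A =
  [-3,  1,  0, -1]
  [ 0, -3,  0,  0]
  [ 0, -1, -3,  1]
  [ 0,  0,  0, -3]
x^2 + 6*x + 9

The characteristic polynomial is χ_A(x) = (x + 3)^4, so the eigenvalues are known. The minimal polynomial is
  m_A(x) = Π_λ (x − λ)^{k_λ}
where k_λ is the size of the *largest* Jordan block for λ (equivalently, the smallest k with (A − λI)^k v = 0 for every generalised eigenvector v of λ).

  λ = -3: largest Jordan block has size 2, contributing (x + 3)^2

So m_A(x) = (x + 3)^2 = x^2 + 6*x + 9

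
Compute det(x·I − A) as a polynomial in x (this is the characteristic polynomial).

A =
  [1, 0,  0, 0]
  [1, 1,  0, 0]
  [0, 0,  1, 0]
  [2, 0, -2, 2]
x^4 - 5*x^3 + 9*x^2 - 7*x + 2

Expanding det(x·I − A) (e.g. by cofactor expansion or by noting that A is similar to its Jordan form J, which has the same characteristic polynomial as A) gives
  χ_A(x) = x^4 - 5*x^3 + 9*x^2 - 7*x + 2
which factors as (x - 2)*(x - 1)^3. The eigenvalues (with algebraic multiplicities) are λ = 1 with multiplicity 3, λ = 2 with multiplicity 1.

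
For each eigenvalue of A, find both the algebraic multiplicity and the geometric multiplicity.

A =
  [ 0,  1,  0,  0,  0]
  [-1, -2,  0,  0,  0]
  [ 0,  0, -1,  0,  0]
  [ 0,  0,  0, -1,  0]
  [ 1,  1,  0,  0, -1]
λ = -1: alg = 5, geom = 4

Step 1 — factor the characteristic polynomial to read off the algebraic multiplicities:
  χ_A(x) = (x + 1)^5

Step 2 — compute geometric multiplicities via the rank-nullity identity g(λ) = n − rank(A − λI):
  rank(A − (-1)·I) = 1, so dim ker(A − (-1)·I) = n − 1 = 4

Summary:
  λ = -1: algebraic multiplicity = 5, geometric multiplicity = 4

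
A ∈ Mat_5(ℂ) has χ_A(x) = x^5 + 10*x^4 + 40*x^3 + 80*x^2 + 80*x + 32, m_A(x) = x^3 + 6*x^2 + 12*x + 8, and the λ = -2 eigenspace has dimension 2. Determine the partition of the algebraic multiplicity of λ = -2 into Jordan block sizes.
Block sizes for λ = -2: [3, 2]

Step 1 — from the characteristic polynomial, algebraic multiplicity of λ = -2 is 5. From dim ker(A − (-2)·I) = 2, there are exactly 2 Jordan blocks for λ = -2.
Step 2 — from the minimal polynomial, the factor (x + 2)^3 tells us the largest block for λ = -2 has size 3.
Step 3 — with total size 5, 2 blocks, and largest block 3, the block sizes (in nonincreasing order) are [3, 2].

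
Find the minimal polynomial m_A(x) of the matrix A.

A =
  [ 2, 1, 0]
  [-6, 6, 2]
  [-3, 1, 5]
x^3 - 13*x^2 + 56*x - 80

The characteristic polynomial is χ_A(x) = (x - 5)*(x - 4)^2, so the eigenvalues are known. The minimal polynomial is
  m_A(x) = Π_λ (x − λ)^{k_λ}
where k_λ is the size of the *largest* Jordan block for λ (equivalently, the smallest k with (A − λI)^k v = 0 for every generalised eigenvector v of λ).

  λ = 4: largest Jordan block has size 2, contributing (x − 4)^2
  λ = 5: largest Jordan block has size 1, contributing (x − 5)

So m_A(x) = (x - 5)*(x - 4)^2 = x^3 - 13*x^2 + 56*x - 80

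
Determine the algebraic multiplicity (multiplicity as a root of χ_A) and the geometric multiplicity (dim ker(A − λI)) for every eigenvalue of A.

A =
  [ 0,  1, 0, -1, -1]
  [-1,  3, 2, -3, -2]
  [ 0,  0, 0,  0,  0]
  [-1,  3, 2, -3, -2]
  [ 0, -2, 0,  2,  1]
λ = 0: alg = 4, geom = 2; λ = 1: alg = 1, geom = 1

Step 1 — factor the characteristic polynomial to read off the algebraic multiplicities:
  χ_A(x) = x^4*(x - 1)

Step 2 — compute geometric multiplicities via the rank-nullity identity g(λ) = n − rank(A − λI):
  rank(A − (0)·I) = 3, so dim ker(A − (0)·I) = n − 3 = 2
  rank(A − (1)·I) = 4, so dim ker(A − (1)·I) = n − 4 = 1

Summary:
  λ = 0: algebraic multiplicity = 4, geometric multiplicity = 2
  λ = 1: algebraic multiplicity = 1, geometric multiplicity = 1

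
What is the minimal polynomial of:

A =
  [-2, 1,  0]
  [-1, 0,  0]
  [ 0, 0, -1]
x^2 + 2*x + 1

The characteristic polynomial is χ_A(x) = (x + 1)^3, so the eigenvalues are known. The minimal polynomial is
  m_A(x) = Π_λ (x − λ)^{k_λ}
where k_λ is the size of the *largest* Jordan block for λ (equivalently, the smallest k with (A − λI)^k v = 0 for every generalised eigenvector v of λ).

  λ = -1: largest Jordan block has size 2, contributing (x + 1)^2

So m_A(x) = (x + 1)^2 = x^2 + 2*x + 1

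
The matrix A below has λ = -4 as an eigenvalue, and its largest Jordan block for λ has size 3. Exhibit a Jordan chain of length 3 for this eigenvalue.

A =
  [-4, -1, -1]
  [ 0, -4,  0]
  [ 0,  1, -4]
A Jordan chain for λ = -4 of length 3:
v_1 = (-1, 0, 0)ᵀ
v_2 = (-1, 0, 1)ᵀ
v_3 = (0, 1, 0)ᵀ

Let N = A − (-4)·I. We want v_3 with N^3 v_3 = 0 but N^2 v_3 ≠ 0; then v_{j-1} := N · v_j for j = 3, …, 2.

Pick v_3 = (0, 1, 0)ᵀ.
Then v_2 = N · v_3 = (-1, 0, 1)ᵀ.
Then v_1 = N · v_2 = (-1, 0, 0)ᵀ.

Sanity check: (A − (-4)·I) v_1 = (0, 0, 0)ᵀ = 0. ✓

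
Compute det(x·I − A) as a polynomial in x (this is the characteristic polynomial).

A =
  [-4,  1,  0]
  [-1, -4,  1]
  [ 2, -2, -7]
x^3 + 15*x^2 + 75*x + 125

Expanding det(x·I − A) (e.g. by cofactor expansion or by noting that A is similar to its Jordan form J, which has the same characteristic polynomial as A) gives
  χ_A(x) = x^3 + 15*x^2 + 75*x + 125
which factors as (x + 5)^3. The eigenvalues (with algebraic multiplicities) are λ = -5 with multiplicity 3.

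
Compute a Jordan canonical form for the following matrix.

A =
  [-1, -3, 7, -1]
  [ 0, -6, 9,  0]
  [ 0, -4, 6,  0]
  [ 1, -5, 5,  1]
J_3(0) ⊕ J_1(0)

The characteristic polynomial is
  det(x·I − A) = x^4

Eigenvalues and multiplicities (the geometric multiplicity of λ is n − rank(A − λI), which equals the number of Jordan blocks for λ):
  λ = 0: algebraic multiplicity = 4, geometric multiplicity = 2

Determining the block sizes for each eigenvalue:
  λ = 0: with am = 4 and gm = 2, the partition is not yet determined (e.g. several partitions of 4 into 2 parts exist). Let N = A − (0)·I. Computing rank(N^1) = 2, rank(N^2) = 1, rank(N^3) = 0; the number of blocks of size ≥ j is rank(N^{j−1}) − rank(N^j), giving [2, 1, 1]. So we have 1 block(s) of size 3, 1 block(s) of size 1 → block sizes [3, 1]

Assembling the blocks gives a Jordan form
J =
  [0, 1, 0, 0]
  [0, 0, 1, 0]
  [0, 0, 0, 0]
  [0, 0, 0, 0]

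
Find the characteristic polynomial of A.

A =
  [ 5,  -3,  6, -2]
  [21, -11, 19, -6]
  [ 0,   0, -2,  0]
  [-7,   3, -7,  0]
x^4 + 8*x^3 + 24*x^2 + 32*x + 16

Expanding det(x·I − A) (e.g. by cofactor expansion or by noting that A is similar to its Jordan form J, which has the same characteristic polynomial as A) gives
  χ_A(x) = x^4 + 8*x^3 + 24*x^2 + 32*x + 16
which factors as (x + 2)^4. The eigenvalues (with algebraic multiplicities) are λ = -2 with multiplicity 4.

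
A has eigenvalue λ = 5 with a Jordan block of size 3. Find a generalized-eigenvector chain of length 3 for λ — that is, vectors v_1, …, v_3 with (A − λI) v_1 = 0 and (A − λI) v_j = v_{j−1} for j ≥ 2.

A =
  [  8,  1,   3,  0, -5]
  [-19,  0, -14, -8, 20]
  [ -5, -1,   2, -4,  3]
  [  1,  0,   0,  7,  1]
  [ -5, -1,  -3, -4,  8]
A Jordan chain for λ = 5 of length 3:
v_1 = (1, -5, -1, 0, -1)ᵀ
v_2 = (3, -14, -3, 0, -3)ᵀ
v_3 = (0, 0, 1, 0, 0)ᵀ

Let N = A − (5)·I. We want v_3 with N^3 v_3 = 0 but N^2 v_3 ≠ 0; then v_{j-1} := N · v_j for j = 3, …, 2.

Pick v_3 = (0, 0, 1, 0, 0)ᵀ.
Then v_2 = N · v_3 = (3, -14, -3, 0, -3)ᵀ.
Then v_1 = N · v_2 = (1, -5, -1, 0, -1)ᵀ.

Sanity check: (A − (5)·I) v_1 = (0, 0, 0, 0, 0)ᵀ = 0. ✓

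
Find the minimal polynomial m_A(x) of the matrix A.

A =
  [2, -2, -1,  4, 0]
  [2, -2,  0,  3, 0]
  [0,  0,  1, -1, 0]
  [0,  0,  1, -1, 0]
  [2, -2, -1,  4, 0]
x^3

The characteristic polynomial is χ_A(x) = x^5, so the eigenvalues are known. The minimal polynomial is
  m_A(x) = Π_λ (x − λ)^{k_λ}
where k_λ is the size of the *largest* Jordan block for λ (equivalently, the smallest k with (A − λI)^k v = 0 for every generalised eigenvector v of λ).

  λ = 0: largest Jordan block has size 3, contributing (x − 0)^3

So m_A(x) = x^3 = x^3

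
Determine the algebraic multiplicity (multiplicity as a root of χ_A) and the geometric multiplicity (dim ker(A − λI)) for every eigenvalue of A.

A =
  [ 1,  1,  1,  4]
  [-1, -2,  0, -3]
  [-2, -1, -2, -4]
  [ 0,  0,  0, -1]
λ = -1: alg = 4, geom = 2

Step 1 — factor the characteristic polynomial to read off the algebraic multiplicities:
  χ_A(x) = (x + 1)^4

Step 2 — compute geometric multiplicities via the rank-nullity identity g(λ) = n − rank(A − λI):
  rank(A − (-1)·I) = 2, so dim ker(A − (-1)·I) = n − 2 = 2

Summary:
  λ = -1: algebraic multiplicity = 4, geometric multiplicity = 2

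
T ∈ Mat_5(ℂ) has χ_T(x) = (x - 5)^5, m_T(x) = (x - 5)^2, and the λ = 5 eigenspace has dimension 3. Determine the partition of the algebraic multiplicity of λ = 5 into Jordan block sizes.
Block sizes for λ = 5: [2, 2, 1]

Step 1 — from the characteristic polynomial, algebraic multiplicity of λ = 5 is 5. From dim ker(T − (5)·I) = 3, there are exactly 3 Jordan blocks for λ = 5.
Step 2 — from the minimal polynomial, the factor (x − 5)^2 tells us the largest block for λ = 5 has size 2.
Step 3 — with total size 5, 3 blocks, and largest block 2, the block sizes (in nonincreasing order) are [2, 2, 1].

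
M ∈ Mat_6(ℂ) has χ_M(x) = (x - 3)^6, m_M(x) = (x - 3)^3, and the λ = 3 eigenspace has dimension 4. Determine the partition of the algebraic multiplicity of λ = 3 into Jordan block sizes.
Block sizes for λ = 3: [3, 1, 1, 1]

Step 1 — from the characteristic polynomial, algebraic multiplicity of λ = 3 is 6. From dim ker(M − (3)·I) = 4, there are exactly 4 Jordan blocks for λ = 3.
Step 2 — from the minimal polynomial, the factor (x − 3)^3 tells us the largest block for λ = 3 has size 3.
Step 3 — with total size 6, 4 blocks, and largest block 3, the block sizes (in nonincreasing order) are [3, 1, 1, 1].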